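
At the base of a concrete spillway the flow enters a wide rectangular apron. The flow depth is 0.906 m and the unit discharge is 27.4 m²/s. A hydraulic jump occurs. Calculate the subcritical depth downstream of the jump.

y₂ = 12.6 m

V₁ = q/y₁ = 27.4/0.906 = 30.2 m/s. Fr₁ = V₁/√(g·y₁) = 30.2/√(9.81×0.906) = 10.1.
Bélanger equation: y₂/y₁ = ½[√(1 + 8Fr₁²) − 1] = ½[√824.3 − 1] = 13.9.
y₂ = 13.9 × 0.906 = 12.6 m.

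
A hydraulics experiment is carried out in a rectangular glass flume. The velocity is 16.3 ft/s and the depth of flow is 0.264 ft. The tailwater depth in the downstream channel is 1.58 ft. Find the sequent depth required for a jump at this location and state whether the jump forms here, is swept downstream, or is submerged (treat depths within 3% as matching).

Fr₁ = V₁/√(g·y₁) = 16.3/√(32.2×0.264) = 5.59.
From the momentum equation for a rectangular channel, y₂/y₁ = ½[√(1 + 8Fr₁²) − 1] = ½[√251.0 − 1] = 7.42.
y₂ = 7.42 × 0.264 = 1.96 ft.
Tailwater y_tw = 1.58 ft: y_tw < y₂, so the jump is swept downstream.

y₂ = 1.96 ft; the jump is swept downstream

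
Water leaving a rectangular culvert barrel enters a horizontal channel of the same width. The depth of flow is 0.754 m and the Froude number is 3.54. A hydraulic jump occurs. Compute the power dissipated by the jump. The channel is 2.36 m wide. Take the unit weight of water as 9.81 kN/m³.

P = 308 kW

Fr₁ = 3.54 (given).
Conjugate-depth relation: y₂/y₁ = ½[√(1 + 8Fr₁²) − 1] = ½[√101.3 − 1] = 4.53.
y₂ = 4.53 × 0.754 = 3.42 m.
Head loss: ΔE = (y₂ − y₁)³/(4y₁y₂) = (3.42 − 0.754)³/(4×0.754×3.42) = 18.9/10.3 = 1.83 m.
V₁ = Fr₁·√(g·y₁) = 3.54×√(9.81×0.754) = 9.63 m/s; q = V₁·y₁ = 7.26 m²/s. Q = q·b = 7.26 × 2.36 = 17.1 m³/s. P = γ·Q·ΔE = 9.81 × 17.1 × 1.83 = 308 kW.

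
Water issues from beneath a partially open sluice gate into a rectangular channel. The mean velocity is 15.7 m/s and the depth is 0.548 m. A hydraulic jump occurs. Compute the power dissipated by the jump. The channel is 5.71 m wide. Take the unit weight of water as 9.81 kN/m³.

Fr₁ = V₁/√(g·y₁) = 15.7/√(9.81×0.548) = 6.77.
Sequent-depth ratio: y₂/y₁ = ½[√(1 + 8Fr₁²) − 1] = ½[√367.8 − 1] = 9.09.
y₂ = 9.09 × 0.548 = 4.98 m.
Head loss: ΔE = (y₂ − y₁)³/(4y₁y₂) = (4.98 − 0.548)³/(4×0.548×4.98) = 87.1/10.9 = 7.98 m.
q = V₁·y₁ = 15.7 × 0.548 = 8.60 m²/s. Q = q·b = 8.60 × 5.71 = 49.1 m³/s. P = γ·Q·ΔE = 9.81 × 49.1 × 7.98 = 3845 kW.

P = 3845 kW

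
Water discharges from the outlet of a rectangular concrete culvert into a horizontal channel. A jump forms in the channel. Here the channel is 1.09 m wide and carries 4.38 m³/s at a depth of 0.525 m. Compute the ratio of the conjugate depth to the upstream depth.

y₂/y₁ = 4.30

q = Q/b = 4.38/1.09 = 4.02 m²/s; V₁ = q/y₁ = 7.65 m/s. Fr₁ = V₁/√(g·y₁) = 3.37.
From the momentum equation for a rectangular channel, y₂/y₁ = ½[√(1 + 8Fr₁²) − 1] = ½[√92.00 − 1] = 4.30.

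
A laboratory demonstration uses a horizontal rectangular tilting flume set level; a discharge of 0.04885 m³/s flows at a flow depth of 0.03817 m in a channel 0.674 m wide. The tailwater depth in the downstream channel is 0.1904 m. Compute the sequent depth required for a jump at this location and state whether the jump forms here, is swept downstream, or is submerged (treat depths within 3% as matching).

q = Q/b = 0.04885/0.674 = 0.07248 m²/s; V₁ = q/y₁ = 1.899 m/s. Fr₁ = V₁/√(g·y₁) = 3.103.
Conjugate-depth relation: y₂/y₁ = ½[√(1 + 8Fr₁²) − 1] = ½[√78.031 − 1] = 3.917.
y₂ = 3.917 × 0.03817 = 0.1495 m.
Tailwater y_tw = 0.1904 m: y_tw > y₂, so the jump is submerged.

y₂ = 0.1495 m; the jump is submerged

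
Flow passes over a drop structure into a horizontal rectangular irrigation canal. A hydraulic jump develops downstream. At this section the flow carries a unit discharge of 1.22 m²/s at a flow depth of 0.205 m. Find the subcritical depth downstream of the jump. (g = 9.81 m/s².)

V₁ = q/y₁ = 1.22/0.205 = 5.95 m/s. Fr₁ = V₁/√(g·y₁) = 5.95/√(9.81×0.205) = 4.20.
By Bélanger, y₂/y₁ = ½[√(1 + 8Fr₁²) − 1] = ½[√141.9 − 1] = 5.46.
y₂ = 5.46 × 0.205 = 1.12 m.

y₂ = 1.12 m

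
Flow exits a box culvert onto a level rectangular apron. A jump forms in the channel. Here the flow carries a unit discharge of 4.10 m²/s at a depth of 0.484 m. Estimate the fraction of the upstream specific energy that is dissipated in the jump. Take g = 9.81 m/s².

ΔE/E₁ = 0.378 (37.8%)

V₁ = q/y₁ = 4.10/0.484 = 8.47 m/s. Fr₁ = V₁/√(g·y₁) = 8.47/√(9.81×0.484) = 3.89.
Conjugate-depth relation: y₂/y₁ = ½[√(1 + 8Fr₁²) − 1] = ½[√121.9 − 1] = 5.02.
y₂ = 5.02 × 0.484 = 2.43 m.
E₁ = y₁ + V₁²/2g = 4.14 m. ΔE = (y₂ − y₁)³/(4y₁y₂) = 1.57 m. ΔE/E₁ = 1.57/4.14 = 0.378.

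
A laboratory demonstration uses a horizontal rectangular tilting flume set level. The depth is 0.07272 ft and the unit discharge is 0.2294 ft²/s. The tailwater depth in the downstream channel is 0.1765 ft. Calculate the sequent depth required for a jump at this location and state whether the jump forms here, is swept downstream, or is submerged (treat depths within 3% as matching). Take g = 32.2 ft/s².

V₁ = q/y₁ = 0.2294/0.07272 = 3.155 ft/s. Fr₁ = V₁/√(g·y₁) = 3.155/√(32.2×0.07272) = 2.062.
Conjugate-depth relation: y₂/y₁ = ½[√(1 + 8Fr₁²) − 1] = ½[√34.998 − 1] = 2.458.
y₂ = 2.458 × 0.07272 = 0.1787 ft.
Tailwater y_tw = 0.1765 ft: y_tw ≈ y₂, so the jump forms here.

y₂ = 0.1787 ft; the jump forms here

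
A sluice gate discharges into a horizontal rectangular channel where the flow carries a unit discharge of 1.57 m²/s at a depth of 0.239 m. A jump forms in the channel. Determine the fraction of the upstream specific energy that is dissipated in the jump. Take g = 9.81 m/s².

V₁ = q/y₁ = 1.57/0.239 = 6.57 m/s. Fr₁ = V₁/√(g·y₁) = 6.57/√(9.81×0.239) = 4.29.
From the momentum equation for a rectangular channel, y₂/y₁ = ½[√(1 + 8Fr₁²) − 1] = ½[√148.2 − 1] = 5.59.
y₂ = 5.59 × 0.239 = 1.34 m.
E₁ = y₁ + V₁²/2g = 2.44 m. ΔE = (y₂ − y₁)³/(4y₁y₂) = 1.03 m. ΔE/E₁ = 1.03/2.44 = 0.423.

ΔE/E₁ = 0.423 (42.3%)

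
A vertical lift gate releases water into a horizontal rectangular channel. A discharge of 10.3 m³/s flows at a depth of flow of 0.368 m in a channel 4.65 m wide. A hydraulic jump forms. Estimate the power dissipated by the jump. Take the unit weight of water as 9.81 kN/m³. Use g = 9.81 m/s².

P = 63.1 kW

q = Q/b = 10.3/4.65 = 2.22 m²/s; V₁ = q/y₁ = 6.02 m/s. Fr₁ = V₁/√(g·y₁) = 3.17.
From the momentum equation for a rectangular channel, y₂/y₁ = ½[√(1 + 8Fr₁²) − 1] = ½[√81.29 − 1] = 4.01.
y₂ = 4.01 × 0.368 = 1.47 m.
Head loss: ΔE = (y₂ − y₁)³/(4y₁y₂) = (1.47 − 0.368)³/(4×0.368×1.47) = 1.36/2.17 = 0.625 m.
P = γ·Q·ΔE = 9.81 × 10.3 × 0.625 = 63.1 kW.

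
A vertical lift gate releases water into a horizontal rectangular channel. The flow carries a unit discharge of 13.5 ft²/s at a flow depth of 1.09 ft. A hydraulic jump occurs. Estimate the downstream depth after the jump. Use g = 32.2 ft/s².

y₂ = 2.72 ft

V₁ = q/y₁ = 13.5/1.09 = 12.4 ft/s. Fr₁ = V₁/√(g·y₁) = 12.4/√(32.2×1.09) = 2.09.
By Bélanger, y₂/y₁ = ½[√(1 + 8Fr₁²) − 1] = ½[√35.96 − 1] = 2.50.
y₂ = 2.50 × 1.09 = 2.72 ft.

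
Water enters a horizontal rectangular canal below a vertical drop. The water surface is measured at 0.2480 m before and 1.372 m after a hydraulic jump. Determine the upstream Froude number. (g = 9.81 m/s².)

Fr₁ = 4.251

For a rectangular channel the momentum equation gives q² = ½·g·y₁·y₂·(y₁ + y₂) = ½×9.81×0.2480×1.372×1.620 = 2.704.
q = √2.704 = 1.644 m²/s.
V₁ = q/y₁ = 6.630 m/s; Fr₁ = V₁/√(g·y₁) = 4.251.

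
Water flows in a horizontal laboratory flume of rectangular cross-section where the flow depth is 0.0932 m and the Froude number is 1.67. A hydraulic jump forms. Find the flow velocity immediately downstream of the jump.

Fr₁ = 1.67 (given).
Conjugate-depth relation: y₂/y₁ = ½[√(1 + 8Fr₁²) − 1] = ½[√23.31 − 1] = 1.91.
y₂ = 1.91 × 0.0932 = 0.178 m.
V₁ = Fr₁·√(g·y₁) = 1.67×√(9.81×0.0932) = 1.60 m/s; q = V₁·y₁ = 0.149 m²/s.
V₂ = q/y₂ = 0.149/0.178 = 0.834 m/s.

V₂ = 0.834 m/s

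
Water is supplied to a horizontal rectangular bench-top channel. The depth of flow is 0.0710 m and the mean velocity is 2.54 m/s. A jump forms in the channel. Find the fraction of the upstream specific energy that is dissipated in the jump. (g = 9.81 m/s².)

ΔE/E₁ = 0.263 (26.3%)

Fr₁ = V₁/√(g·y₁) = 2.54/√(9.81×0.0710) = 3.04.
Conjugate-depth relation: y₂/y₁ = ½[√(1 + 8Fr₁²) − 1] = ½[√75.10 − 1] = 3.83.
y₂ = 3.83 × 0.0710 = 0.272 m.
E₁ = y₁ + V₁²/2g = 0.400 m. ΔE = (y₂ − y₁)³/(4y₁y₂) = 0.105 m. ΔE/E₁ = 0.105/0.400 = 0.263.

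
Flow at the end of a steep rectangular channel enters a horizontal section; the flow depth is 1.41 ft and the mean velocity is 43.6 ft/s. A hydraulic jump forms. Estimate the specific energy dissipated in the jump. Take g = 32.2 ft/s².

Fr₁ = V₁/√(g·y₁) = 43.6/√(32.2×1.41) = 6.47.
Sequent-depth ratio: y₂/y₁ = ½[√(1 + 8Fr₁²) − 1] = ½[√336.0 − 1] = 8.66.
y₂ = 8.66 × 1.41 = 12.2 ft.
q = V₁·y₁ = 43.6 × 1.41 = 61.5 ft²/s. V₂ = q/y₂ = 61.5/12.2 = 5.03 ft/s. E₁ = y₁ + V₁²/2g = 30.9 ft; E₂ = y₂ + V₂²/2g = 12.6 ft. ΔE = E₁ − E₂ = 18.3 ft.

ΔE = 18.3 ft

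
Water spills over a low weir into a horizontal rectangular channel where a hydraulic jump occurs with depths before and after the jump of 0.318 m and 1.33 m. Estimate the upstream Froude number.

For a rectangular channel the momentum equation gives q² = ½·g·y₁·y₂·(y₁ + y₂) = ½×9.81×0.318×1.33×1.65 = 3.42.
q = √3.42 = 1.85 m²/s.
V₁ = q/y₁ = 5.81 m/s; Fr₁ = V₁/√(g·y₁) = 3.29.

Fr₁ = 3.29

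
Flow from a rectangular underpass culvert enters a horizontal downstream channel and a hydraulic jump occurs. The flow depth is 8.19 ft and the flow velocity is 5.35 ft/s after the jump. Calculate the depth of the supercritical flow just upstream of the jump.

y₁ = 1.50 ft

Fr₂ = V₂/√(g·y₂) = 5.35/√(32.2×8.19) = 0.329.
Since the conjugate-depth ratio holds either way, y₁/y₂ = ½[√(1 + 8Fr₂²) − 1] = ½[√1.868 − 1] = 0.183.
y₁ = 0.183 × 8.19 = 1.50 ft.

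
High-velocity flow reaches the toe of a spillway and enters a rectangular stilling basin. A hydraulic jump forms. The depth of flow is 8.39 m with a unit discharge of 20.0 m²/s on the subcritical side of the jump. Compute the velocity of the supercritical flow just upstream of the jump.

V₁ = 19.4 m/s

V₂ = q/y₂ = 20.0/8.39 = 2.38 m/s; Fr₂ = V₂/√(g·y₂) = 0.263.
The Bélanger relation is symmetric: y₁/y₂ = ½[√(1 + 8Fr₂²) − 1] = ½[√1.552 − 1] = 0.123.
y₁ = 0.123 × 8.39 = 1.03 m.
V₁ = q/y₁ = 20.0/1.03 = 19.4 m/s.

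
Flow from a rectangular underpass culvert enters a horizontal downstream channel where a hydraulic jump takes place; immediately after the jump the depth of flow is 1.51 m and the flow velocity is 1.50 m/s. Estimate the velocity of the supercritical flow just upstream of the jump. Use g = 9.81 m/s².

Fr₂ = V₂/√(g·y₂) = 1.50/√(9.81×1.51) = 0.390.
The Bélanger relation is symmetric: y₁/y₂ = ½[√(1 + 8Fr₂²) − 1] = ½[√2.215 − 1] = 0.244.
y₁ = 0.244 × 1.51 = 0.369 m.
V₁ = q/y₁ = 2.27/0.369 = 6.14 m/s.

V₁ = 6.14 m/s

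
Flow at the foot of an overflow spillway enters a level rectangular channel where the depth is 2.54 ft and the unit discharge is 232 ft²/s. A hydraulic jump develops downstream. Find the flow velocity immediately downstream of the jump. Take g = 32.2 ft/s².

V₁ = q/y₁ = 232/2.54 = 91.3 ft/s. Fr₁ = V₁/√(g·y₁) = 91.3/√(32.2×2.54) = 10.1.
Conjugate-depth relation: y₂/y₁ = ½[√(1 + 8Fr₁²) − 1] = ½[√817.0 − 1] = 13.8.
y₂ = 13.8 × 2.54 = 35.0 ft.
V₂ = q/y₂ = 232/35.0 = 6.62 ft/s.

V₂ = 6.62 ft/s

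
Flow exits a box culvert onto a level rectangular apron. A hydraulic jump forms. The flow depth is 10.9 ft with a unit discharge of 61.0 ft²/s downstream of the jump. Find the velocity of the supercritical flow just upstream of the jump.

V₁ = 36.2 ft/s

V₂ = q/y₂ = 61.0/10.9 = 5.60 ft/s; Fr₂ = V₂/√(g·y₂) = 0.299.
Since the conjugate-depth ratio holds either way, y₁/y₂ = ½[√(1 + 8Fr₂²) − 1] = ½[√1.714 − 1] = 0.155.
y₁ = 0.155 × 10.9 = 1.68 ft.
V₁ = q/y₁ = 61.0/1.68 = 36.2 ft/s.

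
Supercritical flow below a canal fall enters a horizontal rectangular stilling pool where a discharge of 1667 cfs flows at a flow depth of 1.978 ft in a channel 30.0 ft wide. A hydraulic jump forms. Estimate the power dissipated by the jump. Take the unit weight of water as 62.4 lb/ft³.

P = 892.8 hp

q = Q/b = 1667/30.0 = 55.57 ft²/s; V₁ = q/y₁ = 28.09 ft/s. Fr₁ = V₁/√(g·y₁) = 3.520.
Bélanger equation: y₂/y₁ = ½[√(1 + 8Fr₁²) − 1] = ½[√100.13 − 1] = 4.503.
y₂ = 4.503 × 1.978 = 8.907 ft.
V₂ = q/y₂ = 55.57/8.907 = 6.238 ft/s. E₁ = y₁ + V₁²/2g = 14.23 ft; E₂ = y₂ + V₂²/2g = 9.512 ft. ΔE = E₁ − E₂ = 4.721 ft.
P = γ·Q·ΔE/550 = 62.4 × 1667 × 4.721 / 550 = 892.8 hp.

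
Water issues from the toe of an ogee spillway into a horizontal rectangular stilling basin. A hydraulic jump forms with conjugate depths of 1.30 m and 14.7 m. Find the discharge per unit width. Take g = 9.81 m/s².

For a rectangular channel the momentum equation gives q² = ½·g·y₁·y₂·(y₁ + y₂) = ½×9.81×1.30×14.7×16.0 = 1500.
q = √1500 = 38.7 m²/s.

q = 38.7 m²/s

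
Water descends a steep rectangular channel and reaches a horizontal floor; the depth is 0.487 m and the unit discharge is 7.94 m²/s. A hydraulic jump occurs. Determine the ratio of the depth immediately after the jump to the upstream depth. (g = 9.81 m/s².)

y₂/y₁ = 10.1

V₁ = q/y₁ = 7.94/0.487 = 16.3 m/s. Fr₁ = V₁/√(g·y₁) = 16.3/√(9.81×0.487) = 7.46.
Conjugate-depth relation: y₂/y₁ = ½[√(1 + 8Fr₁²) − 1] = ½[√446.1 − 1] = 10.1.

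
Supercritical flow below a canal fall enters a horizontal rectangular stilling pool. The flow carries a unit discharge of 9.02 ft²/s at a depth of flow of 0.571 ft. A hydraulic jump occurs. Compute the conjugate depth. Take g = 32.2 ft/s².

V₁ = q/y₁ = 9.02/0.571 = 15.8 ft/s. Fr₁ = V₁/√(g·y₁) = 15.8/√(32.2×0.571) = 3.68.
From the momentum equation for a rectangular channel, y₂/y₁ = ½[√(1 + 8Fr₁²) − 1] = ½[√109.6 − 1] = 4.73.
y₂ = 4.73 × 0.571 = 2.70 ft.

y₂ = 2.70 ft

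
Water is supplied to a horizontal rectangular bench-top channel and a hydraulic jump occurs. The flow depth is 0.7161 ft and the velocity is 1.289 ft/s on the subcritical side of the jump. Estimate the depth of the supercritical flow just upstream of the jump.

y₁ = 0.09151 ft

Fr₂ = V₂/√(g·y₂) = 1.289/√(32.2×0.7161) = 0.2684.
From the momentum equation (using Fr₂), y₁/y₂ = ½[√(1 + 8Fr₂²) − 1] = ½[√1.5765 − 1] = 0.1278.
y₁ = 0.1278 × 0.7161 = 0.09151 ft.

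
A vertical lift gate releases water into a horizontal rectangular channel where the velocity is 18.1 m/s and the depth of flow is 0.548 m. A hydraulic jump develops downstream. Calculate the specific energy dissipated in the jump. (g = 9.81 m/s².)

Fr₁ = V₁/√(g·y₁) = 18.1/√(9.81×0.548) = 7.81.
By Bélanger, y₂/y₁ = ½[√(1 + 8Fr₁²) − 1] = ½[√488.5 − 1] = 10.6.
y₂ = 10.6 × 0.548 = 5.78 m.
q = V₁·y₁ = 18.1 × 0.548 = 9.92 m²/s. V₂ = q/y₂ = 9.92/5.78 = 1.72 m/s. E₁ = y₁ + V₁²/2g = 17.2 m; E₂ = y₂ + V₂²/2g = 5.93 m. ΔE = E₁ − E₂ = 11.3 m.

ΔE = 11.3 m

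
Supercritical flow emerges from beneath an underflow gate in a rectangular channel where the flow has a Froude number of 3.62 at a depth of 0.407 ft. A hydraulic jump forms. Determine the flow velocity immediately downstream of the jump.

Fr₁ = 3.62 (given).
Conjugate-depth relation: y₂/y₁ = ½[√(1 + 8Fr₁²) − 1] = ½[√105.8 − 1] = 4.64.
y₂ = 4.64 × 0.407 = 1.89 ft.
V₁ = Fr₁·√(g·y₁) = 3.62×√(32.2×0.407) = 13.1 ft/s; q = V₁·y₁ = 5.33 ft²/s.
V₂ = q/y₂ = 5.33/1.89 = 2.82 ft/s.

V₂ = 2.82 ft/s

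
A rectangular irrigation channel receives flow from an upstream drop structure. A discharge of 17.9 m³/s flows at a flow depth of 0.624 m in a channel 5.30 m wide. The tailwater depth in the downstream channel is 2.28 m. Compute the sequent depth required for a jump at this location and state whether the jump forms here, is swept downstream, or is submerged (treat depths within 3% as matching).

q = Q/b = 17.9/5.30 = 3.38 m²/s; V₁ = q/y₁ = 5.41 m/s. Fr₁ = V₁/√(g·y₁) = 2.19.
From the momentum equation for a rectangular channel, y₂/y₁ = ½[√(1 + 8Fr₁²) − 1] = ½[√39.28 − 1] = 2.63.
y₂ = 2.63 × 0.624 = 1.64 m.
Tailwater y_tw = 2.28 m: y_tw > y₂, so the jump is submerged.

y₂ = 1.64 m; the jump is submerged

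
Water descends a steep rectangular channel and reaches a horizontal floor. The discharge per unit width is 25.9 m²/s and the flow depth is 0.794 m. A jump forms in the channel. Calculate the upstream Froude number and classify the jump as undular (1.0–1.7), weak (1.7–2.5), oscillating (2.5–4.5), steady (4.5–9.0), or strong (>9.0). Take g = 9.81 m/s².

Fr₁ = 11.7; strong jump

V₁ = q/y₁ = 25.9/0.794 = 32.6 m/s. Fr₁ = V₁/√(g·y₁) = 32.6/√(9.81×0.794) = 11.7.
Fr₁ = 11.7 lies in the strong range.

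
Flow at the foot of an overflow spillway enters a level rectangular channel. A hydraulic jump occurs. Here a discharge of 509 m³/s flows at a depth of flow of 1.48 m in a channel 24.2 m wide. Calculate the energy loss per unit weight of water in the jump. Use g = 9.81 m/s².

q = Q/b = 509/24.2 = 21.0 m²/s; V₁ = q/y₁ = 14.2 m/s. Fr₁ = V₁/√(g·y₁) = 3.73.
Conjugate-depth relation: y₂/y₁ = ½[√(1 + 8Fr₁²) − 1] = ½[√112.3 − 1] = 4.80.
y₂ = 4.80 × 1.48 = 7.10 m.
Head loss: ΔE = (y₂ − y₁)³/(4y₁y₂) = (7.10 − 1.48)³/(4×1.48×7.10) = 178/42.0 = 4.23 m.

ΔE = 4.23 m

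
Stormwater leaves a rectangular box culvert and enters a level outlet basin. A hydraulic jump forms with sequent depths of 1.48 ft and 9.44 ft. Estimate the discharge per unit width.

For a rectangular channel the momentum equation gives q² = ½·g·y₁·y₂·(y₁ + y₂) = ½×32.2×1.48×9.44×10.9 = 2456.
q = √2456 = 49.6 ft²/s.

q = 49.6 ft²/s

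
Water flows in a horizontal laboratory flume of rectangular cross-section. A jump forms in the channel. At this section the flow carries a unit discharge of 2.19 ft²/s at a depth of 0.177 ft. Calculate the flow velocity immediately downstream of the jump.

V₁ = q/y₁ = 2.19/0.177 = 12.4 ft/s. Fr₁ = V₁/√(g·y₁) = 12.4/√(32.2×0.177) = 5.18.
Sequent-depth ratio: y₂/y₁ = ½[√(1 + 8Fr₁²) − 1] = ½[√215.9 − 1] = 6.85.
y₂ = 6.85 × 0.177 = 1.21 ft.
V₂ = q/y₂ = 2.19/1.21 = 1.81 ft/s.

V₂ = 1.81 ft/s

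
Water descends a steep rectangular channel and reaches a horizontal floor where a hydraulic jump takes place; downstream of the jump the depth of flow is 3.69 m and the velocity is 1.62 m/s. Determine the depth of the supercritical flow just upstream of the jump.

y₁ = 0.474 m

Fr₂ = V₂/√(g·y₂) = 1.62/√(9.81×3.69) = 0.269.
From the momentum equation (using Fr₂), y₁/y₂ = ½[√(1 + 8Fr₂²) − 1] = ½[√1.580 − 1] = 0.128.
y₁ = 0.128 × 3.69 = 0.474 m.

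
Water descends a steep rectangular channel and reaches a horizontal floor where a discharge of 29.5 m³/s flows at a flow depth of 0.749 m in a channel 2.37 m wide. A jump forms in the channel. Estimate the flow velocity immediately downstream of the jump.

V₂ = 2.03 m/s

q = Q/b = 29.5/2.37 = 12.4 m²/s; V₁ = q/y₁ = 16.6 m/s. Fr₁ = V₁/√(g·y₁) = 6.13.
Bélanger equation: y₂/y₁ = ½[√(1 + 8Fr₁²) − 1] = ½[√301.7 − 1] = 8.18.
y₂ = 8.18 × 0.749 = 6.13 m.
V₂ = q/y₂ = 12.4/6.13 = 2.03 m/s.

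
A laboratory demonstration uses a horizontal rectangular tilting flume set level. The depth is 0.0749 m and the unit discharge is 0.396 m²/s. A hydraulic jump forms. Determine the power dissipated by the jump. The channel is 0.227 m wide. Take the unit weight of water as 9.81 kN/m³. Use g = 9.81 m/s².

P = 0.760 kW

V₁ = q/y₁ = 0.396/0.0749 = 5.29 m/s. Fr₁ = V₁/√(g·y₁) = 5.29/√(9.81×0.0749) = 6.17.
Sequent-depth ratio: y₂/y₁ = ½[√(1 + 8Fr₁²) − 1] = ½[√305.3 − 1] = 8.24.
y₂ = 8.24 × 0.0749 = 0.617 m.
Head loss: ΔE = (y₂ − y₁)³/(4y₁y₂) = (0.617 − 0.0749)³/(4×0.0749×0.617) = 0.159/0.185 = 0.862 m.
Q = q·b = 0.396 × 0.227 = 0.0899 m³/s. P = γ·Q·ΔE = 9.81 × 0.0899 × 0.862 = 0.760 kW.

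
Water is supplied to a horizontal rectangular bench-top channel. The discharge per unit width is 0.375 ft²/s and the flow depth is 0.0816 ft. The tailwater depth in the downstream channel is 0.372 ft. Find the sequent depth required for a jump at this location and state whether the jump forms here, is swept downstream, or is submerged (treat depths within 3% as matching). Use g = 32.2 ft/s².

y₂ = 0.289 ft; the jump is submerged

V₁ = q/y₁ = 0.375/0.0816 = 4.60 ft/s. Fr₁ = V₁/√(g·y₁) = 4.60/√(32.2×0.0816) = 2.84.
From the momentum equation for a rectangular channel, y₂/y₁ = ½[√(1 + 8Fr₁²) − 1] = ½[√65.30 − 1] = 3.54.
y₂ = 3.54 × 0.0816 = 0.289 ft.
Tailwater y_tw = 0.372 ft: y_tw > y₂, so the jump is submerged.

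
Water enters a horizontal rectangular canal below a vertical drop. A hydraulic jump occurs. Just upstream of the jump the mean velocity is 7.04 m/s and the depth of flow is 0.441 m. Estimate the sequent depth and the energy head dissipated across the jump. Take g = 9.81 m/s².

y₂ = 1.90 m; ΔE = 0.929 m

Fr₁ = V₁/√(g·y₁) = 7.04/√(9.81×0.441) = 3.38.
Bélanger equation: y₂/y₁ = ½[√(1 + 8Fr₁²) − 1] = ½[√92.65 − 1] = 4.31.
y₂ = 4.31 × 0.441 = 1.90 m.
Head loss: ΔE = (y₂ − y₁)³/(4y₁y₂) = (1.90 − 0.441)³/(4×0.441×1.90) = 3.12/3.35 = 0.929 m.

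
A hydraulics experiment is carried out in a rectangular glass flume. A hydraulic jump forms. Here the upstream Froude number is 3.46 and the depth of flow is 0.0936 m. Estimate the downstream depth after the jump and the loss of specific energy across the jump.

Fr₁ = 3.46 (given).
By Bélanger, y₂/y₁ = ½[√(1 + 8Fr₁²) − 1] = ½[√96.77 − 1] = 4.42.
y₂ = 4.42 × 0.0936 = 0.414 m.
V₁ = Fr₁·√(g·y₁) = 3.46×√(9.81×0.0936) = 3.32 m/s; q = V₁·y₁ = 0.310 m²/s. V₂ = q/y₂ = 0.310/0.414 = 0.750 m/s. E₁ = y₁ + V₁²/2g = 0.654 m; E₂ = y₂ + V₂²/2g = 0.442 m. ΔE = E₁ − E₂ = 0.212 m.

y₂ = 0.414 m; ΔE = 0.212 m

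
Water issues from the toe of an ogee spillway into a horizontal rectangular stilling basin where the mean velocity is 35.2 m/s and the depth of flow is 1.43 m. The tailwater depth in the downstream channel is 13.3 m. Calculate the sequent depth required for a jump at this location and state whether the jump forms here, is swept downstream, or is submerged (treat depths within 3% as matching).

Fr₁ = V₁/√(g·y₁) = 35.2/√(9.81×1.43) = 9.40.
Bélanger equation: y₂/y₁ = ½[√(1 + 8Fr₁²) − 1] = ½[√707.6 − 1] = 12.8.
y₂ = 12.8 × 1.43 = 18.3 m.
Tailwater y_tw = 13.3 m: y_tw < y₂, so the jump is swept downstream.

y₂ = 18.3 m; the jump is swept downstream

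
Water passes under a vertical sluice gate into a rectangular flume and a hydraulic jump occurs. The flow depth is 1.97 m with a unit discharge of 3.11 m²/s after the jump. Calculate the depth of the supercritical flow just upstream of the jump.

V₂ = q/y₂ = 3.11/1.97 = 1.58 m/s; Fr₂ = V₂/√(g·y₂) = 0.359.
The Bélanger relation is symmetric: y₁/y₂ = ½[√(1 + 8Fr₂²) − 1] = ½[√2.032 − 1] = 0.213.
y₁ = 0.213 × 1.97 = 0.419 m.

y₁ = 0.419 m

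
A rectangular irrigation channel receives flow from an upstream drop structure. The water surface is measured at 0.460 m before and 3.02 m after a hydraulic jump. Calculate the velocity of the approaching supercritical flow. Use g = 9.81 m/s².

V₁ = 10.6 m/s

For a rectangular channel the momentum equation gives q² = ½·g·y₁·y₂·(y₁ + y₂) = ½×9.81×0.460×3.02×3.48 = 23.7.
q = √23.7 = 4.87 m²/s.
V₁ = q/y₁ = 4.87/0.460 = 10.6 m/s.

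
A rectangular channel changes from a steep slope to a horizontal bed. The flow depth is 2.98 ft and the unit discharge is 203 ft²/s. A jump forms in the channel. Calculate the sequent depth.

V₁ = q/y₁ = 203/2.98 = 68.1 ft/s. Fr₁ = V₁/√(g·y₁) = 68.1/√(32.2×2.98) = 6.95.
Bélanger equation: y₂/y₁ = ½[√(1 + 8Fr₁²) − 1] = ½[√387.9 − 1] = 9.35.
y₂ = 9.35 × 2.98 = 27.9 ft.

y₂ = 27.9 ft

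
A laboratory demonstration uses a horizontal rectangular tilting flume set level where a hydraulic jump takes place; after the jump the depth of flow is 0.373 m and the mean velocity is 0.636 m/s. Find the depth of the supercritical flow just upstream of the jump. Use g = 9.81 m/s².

y₁ = 0.0695 m

Fr₂ = V₂/√(g·y₂) = 0.636/√(9.81×0.373) = 0.332.
From the momentum equation (using Fr₂), y₁/y₂ = ½[√(1 + 8Fr₂²) − 1] = ½[√1.884 − 1] = 0.186.
y₁ = 0.186 × 0.373 = 0.0695 m.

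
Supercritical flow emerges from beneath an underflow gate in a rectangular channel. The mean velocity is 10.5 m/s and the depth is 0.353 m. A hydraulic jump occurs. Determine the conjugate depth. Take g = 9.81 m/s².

y₂ = 2.65 m

Fr₁ = V₁/√(g·y₁) = 10.5/√(9.81×0.353) = 5.64.
By Bélanger, y₂/y₁ = ½[√(1 + 8Fr₁²) − 1] = ½[√255.7 − 1] = 7.50.
y₂ = 7.50 × 0.353 = 2.65 m.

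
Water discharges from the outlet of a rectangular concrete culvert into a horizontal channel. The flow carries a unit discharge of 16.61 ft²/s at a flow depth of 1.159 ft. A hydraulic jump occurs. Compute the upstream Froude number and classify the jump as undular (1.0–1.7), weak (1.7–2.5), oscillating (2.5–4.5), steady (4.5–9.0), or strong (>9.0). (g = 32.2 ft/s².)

Fr₁ = 2.346; weak jump

V₁ = q/y₁ = 16.61/1.159 = 14.33 ft/s. Fr₁ = V₁/√(g·y₁) = 14.33/√(32.2×1.159) = 2.346.
Fr₁ = 2.346 lies in the weak range.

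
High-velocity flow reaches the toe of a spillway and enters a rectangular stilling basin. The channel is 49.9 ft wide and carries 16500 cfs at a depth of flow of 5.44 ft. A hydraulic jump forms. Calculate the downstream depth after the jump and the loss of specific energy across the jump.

q = Q/b = 16500/49.9 = 331 ft²/s; V₁ = q/y₁ = 60.8 ft/s. Fr₁ = V₁/√(g·y₁) = 4.59.
From the momentum equation for a rectangular channel, y₂/y₁ = ½[√(1 + 8Fr₁²) − 1] = ½[√169.7 − 1] = 6.01.
y₂ = 6.01 × 5.44 = 32.7 ft.
Head loss: ΔE = (y₂ − y₁)³/(4y₁y₂) = (32.7 − 5.44)³/(4×5.44×32.7) = 20295/712 = 28.5 ft.

y₂ = 32.7 ft; ΔE = 28.5 ft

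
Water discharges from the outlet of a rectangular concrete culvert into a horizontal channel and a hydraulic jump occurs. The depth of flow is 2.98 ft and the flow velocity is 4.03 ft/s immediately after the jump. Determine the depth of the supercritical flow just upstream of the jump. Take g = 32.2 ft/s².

y₁ = 0.796 ft

Fr₂ = V₂/√(g·y₂) = 4.03/√(32.2×2.98) = 0.411.
From the momentum equation (using Fr₂), y₁/y₂ = ½[√(1 + 8Fr₂²) − 1] = ½[√2.354 − 1] = 0.267.
y₁ = 0.267 × 2.98 = 0.796 ft.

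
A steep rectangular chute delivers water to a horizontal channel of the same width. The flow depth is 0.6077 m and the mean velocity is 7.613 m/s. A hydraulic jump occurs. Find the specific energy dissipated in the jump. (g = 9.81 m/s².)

Fr₁ = V₁/√(g·y₁) = 7.613/√(9.81×0.6077) = 3.118.
From the momentum equation for a rectangular channel, y₂/y₁ = ½[√(1 + 8Fr₁²) − 1] = ½[√78.776 − 1] = 3.938.
y₂ = 3.938 × 0.6077 = 2.393 m.
Head loss: ΔE = (y₂ − y₁)³/(4y₁y₂) = (2.393 − 0.6077)³/(4×0.6077×2.393) = 5.690/5.817 = 0.9782 m.

ΔE = 0.9782 m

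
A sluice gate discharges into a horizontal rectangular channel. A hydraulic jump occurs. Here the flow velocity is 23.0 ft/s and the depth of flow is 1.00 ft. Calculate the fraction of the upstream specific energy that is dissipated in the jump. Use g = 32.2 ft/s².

Fr₁ = V₁/√(g·y₁) = 23.0/√(32.2×1.00) = 4.05.
Bélanger equation: y₂/y₁ = ½[√(1 + 8Fr₁²) − 1] = ½[√132.4 − 1] = 5.25.
y₂ = 5.25 × 1.00 = 5.25 ft.
E₁ = y₁ + V₁²/2g = 9.21 ft. ΔE = (y₂ − y₁)³/(4y₁y₂) = 3.66 ft. ΔE/E₁ = 3.66/9.21 = 0.398.

ΔE/E₁ = 0.398 (39.8%)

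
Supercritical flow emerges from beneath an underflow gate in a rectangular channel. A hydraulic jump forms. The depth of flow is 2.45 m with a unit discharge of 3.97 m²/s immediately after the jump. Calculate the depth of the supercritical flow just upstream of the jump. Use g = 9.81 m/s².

y₁ = 0.452 m

V₂ = q/y₂ = 3.97/2.45 = 1.62 m/s; Fr₂ = V₂/√(g·y₂) = 0.331.
The Bélanger relation is symmetric: y₁/y₂ = ½[√(1 + 8Fr₂²) − 1] = ½[√1.874 − 1] = 0.184.
y₁ = 0.184 × 2.45 = 0.452 m.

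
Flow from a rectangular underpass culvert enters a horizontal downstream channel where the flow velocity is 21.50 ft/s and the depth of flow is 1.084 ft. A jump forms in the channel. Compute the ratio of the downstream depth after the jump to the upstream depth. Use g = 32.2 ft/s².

Fr₁ = V₁/√(g·y₁) = 21.50/√(32.2×1.084) = 3.639.
By Bélanger, y₂/y₁ = ½[√(1 + 8Fr₁²) − 1] = ½[√106.95 − 1] = 4.671.

y₂/y₁ = 4.671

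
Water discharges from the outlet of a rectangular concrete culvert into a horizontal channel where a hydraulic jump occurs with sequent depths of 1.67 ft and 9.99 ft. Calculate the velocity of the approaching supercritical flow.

V₁ = 33.5 ft/s

For a rectangular channel the momentum equation gives q² = ½·g·y₁·y₂·(y₁ + y₂) = ½×32.2×1.67×9.99×11.7 = 3132.
q = √3132 = 56.0 ft²/s.
V₁ = q/y₁ = 56.0/1.67 = 33.5 ft/s.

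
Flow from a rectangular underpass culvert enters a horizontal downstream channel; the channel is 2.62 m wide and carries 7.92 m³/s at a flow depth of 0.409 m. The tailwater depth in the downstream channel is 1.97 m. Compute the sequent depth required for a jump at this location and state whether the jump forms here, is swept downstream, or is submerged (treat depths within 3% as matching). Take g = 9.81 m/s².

q = Q/b = 7.92/2.62 = 3.02 m²/s; V₁ = q/y₁ = 7.39 m/s. Fr₁ = V₁/√(g·y₁) = 3.69.
Bélanger equation: y₂/y₁ = ½[√(1 + 8Fr₁²) − 1] = ½[√109.9 − 1] = 4.74.
y₂ = 4.74 × 0.409 = 1.94 m.
Tailwater y_tw = 1.97 m: y_tw ≈ y₂, so the jump forms here.

y₂ = 1.94 m; the jump forms here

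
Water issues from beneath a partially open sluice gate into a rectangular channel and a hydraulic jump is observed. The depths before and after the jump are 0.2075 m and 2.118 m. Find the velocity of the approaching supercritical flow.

For a rectangular channel the momentum equation gives q² = ½·g·y₁·y₂·(y₁ + y₂) = ½×9.81×0.2075×2.118×2.325 = 5.013.
q = √5.013 = 2.239 m²/s.
V₁ = q/y₁ = 2.239/0.2075 = 10.79 m/s.

V₁ = 10.79 m/s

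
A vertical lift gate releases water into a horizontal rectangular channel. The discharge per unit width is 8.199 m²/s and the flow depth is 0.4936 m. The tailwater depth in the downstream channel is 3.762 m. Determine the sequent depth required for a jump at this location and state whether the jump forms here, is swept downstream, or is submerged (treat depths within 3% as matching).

y₂ = 5.028 m; the jump is swept downstream

V₁ = q/y₁ = 8.199/0.4936 = 16.61 m/s. Fr₁ = V₁/√(g·y₁) = 16.61/√(9.81×0.4936) = 7.549.
From the momentum equation for a rectangular channel, y₂/y₁ = ½[√(1 + 8Fr₁²) − 1] = ½[√456.85 − 1] = 10.19.
y₂ = 10.19 × 0.4936 = 5.028 m.
Tailwater y_tw = 3.762 m: y_tw < y₂, so the jump is swept downstream.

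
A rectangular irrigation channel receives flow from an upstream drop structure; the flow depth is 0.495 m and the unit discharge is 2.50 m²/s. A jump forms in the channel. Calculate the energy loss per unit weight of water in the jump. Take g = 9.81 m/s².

ΔE = 0.251 m

V₁ = q/y₁ = 2.50/0.495 = 5.05 m/s. Fr₁ = V₁/√(g·y₁) = 5.05/√(9.81×0.495) = 2.29.
By Bélanger, y₂/y₁ = ½[√(1 + 8Fr₁²) − 1] = ½[√43.02 − 1] = 2.78.
y₂ = 2.78 × 0.495 = 1.38 m.
Head loss: ΔE = (y₂ − y₁)³/(4y₁y₂) = (1.38 − 0.495)³/(4×0.495×1.38) = 0.684/2.72 = 0.251 m.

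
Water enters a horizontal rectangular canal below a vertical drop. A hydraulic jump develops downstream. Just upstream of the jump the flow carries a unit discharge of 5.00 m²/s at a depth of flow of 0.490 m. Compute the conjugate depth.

V₁ = q/y₁ = 5.00/0.490 = 10.2 m/s. Fr₁ = V₁/√(g·y₁) = 10.2/√(9.81×0.490) = 4.65.
Sequent-depth ratio: y₂/y₁ = ½[√(1 + 8Fr₁²) − 1] = ½[√174.3 − 1] = 6.10.
y₂ = 6.10 × 0.490 = 2.99 m.

y₂ = 2.99 m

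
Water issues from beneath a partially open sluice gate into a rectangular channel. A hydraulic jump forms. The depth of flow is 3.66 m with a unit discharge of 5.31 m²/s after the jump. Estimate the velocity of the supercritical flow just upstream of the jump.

V₂ = q/y₂ = 5.31/3.66 = 1.45 m/s; Fr₂ = V₂/√(g·y₂) = 0.242.
Applying the sequent-depth relation in reverse, y₁/y₂ = ½[√(1 + 8Fr₂²) − 1] = ½[√1.469 − 1] = 0.106.
y₁ = 0.106 × 3.66 = 0.388 m.
V₁ = q/y₁ = 5.31/0.388 = 13.7 m/s.

V₁ = 13.7 m/s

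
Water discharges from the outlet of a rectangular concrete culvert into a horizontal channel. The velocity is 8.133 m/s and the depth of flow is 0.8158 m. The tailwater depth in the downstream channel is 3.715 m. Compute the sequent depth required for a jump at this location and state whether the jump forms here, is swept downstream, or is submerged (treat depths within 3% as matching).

y₂ = 2.934 m; the jump is submerged

Fr₁ = V₁/√(g·y₁) = 8.133/√(9.81×0.8158) = 2.875.
Bélanger equation: y₂/y₁ = ½[√(1 + 8Fr₁²) − 1] = ½[√67.121 − 1] = 3.596.
y₂ = 3.596 × 0.8158 = 2.934 m.
Tailwater y_tw = 3.715 m: y_tw > y₂, so the jump is submerged.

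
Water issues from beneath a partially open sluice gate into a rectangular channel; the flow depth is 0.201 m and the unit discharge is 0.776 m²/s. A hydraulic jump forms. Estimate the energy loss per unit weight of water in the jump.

V₁ = q/y₁ = 0.776/0.201 = 3.86 m/s. Fr₁ = V₁/√(g·y₁) = 3.86/√(9.81×0.201) = 2.75.
By Bélanger, y₂/y₁ = ½[√(1 + 8Fr₁²) − 1] = ½[√61.47 − 1] = 3.42.
y₂ = 3.42 × 0.201 = 0.687 m.
V₂ = q/y₂ = 0.776/0.687 = 1.13 m/s. E₁ = y₁ + V₁²/2g = 0.961 m; E₂ = y₂ + V₂²/2g = 0.752 m. ΔE = E₁ − E₂ = 0.208 m.

ΔE = 0.208 m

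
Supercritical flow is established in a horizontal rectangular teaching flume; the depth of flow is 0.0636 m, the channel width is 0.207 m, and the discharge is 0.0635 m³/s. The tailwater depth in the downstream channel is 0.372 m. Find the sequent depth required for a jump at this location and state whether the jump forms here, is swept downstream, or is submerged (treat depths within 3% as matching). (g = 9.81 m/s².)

y₂ = 0.518 m; the jump is swept downstream

q = Q/b = 0.0635/0.207 = 0.307 m²/s; V₁ = q/y₁ = 4.82 m/s. Fr₁ = V₁/√(g·y₁) = 6.11.
By Bélanger, y₂/y₁ = ½[√(1 + 8Fr₁²) − 1] = ½[√299.3 − 1] = 8.15.
y₂ = 8.15 × 0.0636 = 0.518 m.
Tailwater y_tw = 0.372 m: y_tw < y₂, so the jump is swept downstream.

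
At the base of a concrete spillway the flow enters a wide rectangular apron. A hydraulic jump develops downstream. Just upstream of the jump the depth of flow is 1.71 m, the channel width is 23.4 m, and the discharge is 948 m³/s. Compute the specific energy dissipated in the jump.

ΔE = 16.7 m

q = Q/b = 948/23.4 = 40.5 m²/s; V₁ = q/y₁ = 23.7 m/s. Fr₁ = V₁/√(g·y₁) = 5.78.
From the momentum equation for a rectangular channel, y₂/y₁ = ½[√(1 + 8Fr₁²) − 1] = ½[√268.7 − 1] = 7.70.
y₂ = 7.70 × 1.71 = 13.2 m.
Head loss: ΔE = (y₂ − y₁)³/(4y₁y₂) = (13.2 − 1.71)³/(4×1.71×13.2) = 1501/90.0 = 16.7 m.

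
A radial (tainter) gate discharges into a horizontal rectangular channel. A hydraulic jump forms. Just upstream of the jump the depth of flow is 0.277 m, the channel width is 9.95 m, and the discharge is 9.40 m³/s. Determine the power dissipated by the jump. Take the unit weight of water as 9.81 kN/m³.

q = Q/b = 9.40/9.95 = 0.945 m²/s; V₁ = q/y₁ = 3.41 m/s. Fr₁ = V₁/√(g·y₁) = 2.07.
Conjugate-depth relation: y₂/y₁ = ½[√(1 + 8Fr₁²) − 1] = ½[√35.24 − 1] = 2.47.
y₂ = 2.47 × 0.277 = 0.684 m.
V₂ = q/y₂ = 0.945/0.684 = 1.38 m/s. E₁ = y₁ + V₁²/2g = 0.870 m; E₂ = y₂ + V₂²/2g = 0.781 m. ΔE = E₁ − E₂ = 0.0888 m.
P = γ·Q·ΔE = 9.81 × 9.40 × 0.0888 = 8.19 kW.

P = 8.19 kW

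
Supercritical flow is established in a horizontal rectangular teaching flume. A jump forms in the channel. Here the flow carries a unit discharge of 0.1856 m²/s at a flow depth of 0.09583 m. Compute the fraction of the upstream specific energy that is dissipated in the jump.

ΔE/E₁ = 0.0904 (9.04%)

V₁ = q/y₁ = 0.1856/0.09583 = 1.937 m/s. Fr₁ = V₁/√(g·y₁) = 1.937/√(9.81×0.09583) = 1.998.
Conjugate-depth relation: y₂/y₁ = ½[√(1 + 8Fr₁²) − 1] = ½[√32.921 − 1] = 2.369.
y₂ = 2.369 × 0.09583 = 0.2270 m.
E₁ = y₁ + V₁²/2g = 0.2870 m. ΔE = (y₂ − y₁)³/(4y₁y₂) = 0.02594 m. ΔE/E₁ = 0.02594/0.2870 = 0.0904.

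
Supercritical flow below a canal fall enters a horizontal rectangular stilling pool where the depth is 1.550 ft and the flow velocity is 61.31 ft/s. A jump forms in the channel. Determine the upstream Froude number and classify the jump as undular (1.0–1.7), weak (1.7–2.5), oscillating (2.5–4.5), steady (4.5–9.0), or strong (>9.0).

Fr₁ = 8.678; steady jump

Fr₁ = V₁/√(g·y₁) = 61.31/√(32.2×1.550) = 8.678.
Fr₁ = 8.678 lies in the steady range.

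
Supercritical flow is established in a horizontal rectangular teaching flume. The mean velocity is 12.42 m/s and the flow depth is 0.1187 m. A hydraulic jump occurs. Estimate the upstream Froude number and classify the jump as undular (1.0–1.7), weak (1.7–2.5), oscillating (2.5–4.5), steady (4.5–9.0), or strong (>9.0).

Fr₁ = 11.51; strong jump

Fr₁ = V₁/√(g·y₁) = 12.42/√(9.81×0.1187) = 11.51.
Fr₁ = 11.51 lies in the strong range.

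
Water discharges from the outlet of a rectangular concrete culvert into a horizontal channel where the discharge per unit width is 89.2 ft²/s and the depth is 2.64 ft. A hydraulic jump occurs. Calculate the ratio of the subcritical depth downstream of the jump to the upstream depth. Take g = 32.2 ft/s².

V₁ = q/y₁ = 89.2/2.64 = 33.8 ft/s. Fr₁ = V₁/√(g·y₁) = 33.8/√(32.2×2.64) = 3.66.
By Bélanger, y₂/y₁ = ½[√(1 + 8Fr₁²) − 1] = ½[√108.4 − 1] = 4.71.

y₂/y₁ = 4.71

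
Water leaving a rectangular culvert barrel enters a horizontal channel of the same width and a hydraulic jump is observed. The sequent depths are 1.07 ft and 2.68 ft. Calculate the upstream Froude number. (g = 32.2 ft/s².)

For a rectangular channel the momentum equation gives q² = ½·g·y₁·y₂·(y₁ + y₂) = ½×32.2×1.07×2.68×3.75 = 173.
q = √173 = 13.2 ft²/s.
V₁ = q/y₁ = 12.3 ft/s; Fr₁ = V₁/√(g·y₁) = 2.10.

Fr₁ = 2.10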